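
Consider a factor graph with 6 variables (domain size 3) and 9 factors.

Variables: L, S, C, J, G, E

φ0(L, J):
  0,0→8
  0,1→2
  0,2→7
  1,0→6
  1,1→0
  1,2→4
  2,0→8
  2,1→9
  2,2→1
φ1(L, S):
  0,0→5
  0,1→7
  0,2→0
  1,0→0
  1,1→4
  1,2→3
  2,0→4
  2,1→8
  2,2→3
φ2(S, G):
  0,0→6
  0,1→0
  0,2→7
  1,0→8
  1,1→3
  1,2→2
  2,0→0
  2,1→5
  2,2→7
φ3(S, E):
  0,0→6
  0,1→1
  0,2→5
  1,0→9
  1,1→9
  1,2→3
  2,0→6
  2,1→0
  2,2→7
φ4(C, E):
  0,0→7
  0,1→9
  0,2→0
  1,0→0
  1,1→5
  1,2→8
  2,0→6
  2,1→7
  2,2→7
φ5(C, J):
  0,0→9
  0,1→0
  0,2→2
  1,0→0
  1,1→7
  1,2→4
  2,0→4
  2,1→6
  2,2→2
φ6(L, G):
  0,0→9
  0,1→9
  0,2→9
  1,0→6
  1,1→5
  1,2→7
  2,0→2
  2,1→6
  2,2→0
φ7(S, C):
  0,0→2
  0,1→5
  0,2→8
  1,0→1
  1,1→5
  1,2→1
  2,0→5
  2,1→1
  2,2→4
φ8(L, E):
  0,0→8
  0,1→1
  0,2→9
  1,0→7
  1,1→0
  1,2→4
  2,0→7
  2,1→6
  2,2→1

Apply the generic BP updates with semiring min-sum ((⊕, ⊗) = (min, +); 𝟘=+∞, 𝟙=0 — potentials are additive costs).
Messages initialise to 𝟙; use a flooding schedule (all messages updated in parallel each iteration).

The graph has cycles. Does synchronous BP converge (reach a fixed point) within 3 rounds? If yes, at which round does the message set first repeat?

NOT CONVERGED within 3 rounds

init: all messages = 𝟙 over 3 values
r1 m[φ0→L] = [2, 0, 1]
r1 m[φ0→J] = [6, 0, 1]
r1 m[φ1→L] = [0, 0, 3]
r1 m[φ1→S] = [0, 4, 0]
r1 m[φ2→S] = [0, 2, 0]
r1 m[φ2→G] = [0, 0, 2]
r1 m[φ3→S] = [1, 3, 0]
r1 m[φ3→E] = [6, 0, 3]
r1 m[φ4→C] = [0, 0, 6]
r1 m[φ4→E] = [0, 5, 0]
r1 m[φ5→C] = [0, 0, 2]
r1 m[φ5→J] = [0, 0, 2]
r1 m[φ6→L] = [9, 5, 0]
r1 m[φ6→G] = [2, 5, 0]
r1 m[φ7→S] = [2, 1, 1]
r1 m[φ7→C] = [1, 1, 1]
r1 m[φ8→L] = [1, 0, 1]
r1 m[φ8→E] = [7, 0, 1]
r1 m[L→φ0] = [0, 0, 0]
r1 m[L→φ1] = [0, 0, 0]
r1 m[L→φ6] = [0, 0, 0]
r1 m[L→φ8] = [0, 0, 0]
r1 m[S→φ1] = [0, 0, 0]
r1 m[S→φ2] = [0, 0, 0]
r1 m[S→φ3] = [0, 0, 0]
r1 m[S→φ7] = [0, 0, 0]
r1 m[C→φ4] = [0, 0, 0]
r1 m[C→φ5] = [0, 0, 0]
r1 m[C→φ7] = [0, 0, 0]
r1 m[J→φ0] = [0, 0, 0]
r1 m[J→φ5] = [0, 0, 0]
r1 m[G→φ2] = [0, 0, 0]
r1 m[G→φ6] = [0, 0, 0]
r1 m[E→φ3] = [0, 0, 0]
r1 m[E→φ4] = [0, 0, 0]
r1 m[E→φ8] = [0, 0, 0]
r2 m[φ0→L] = [2, 0, 1]
r2 m[φ0→J] = [6, 0, 1]
r2 m[φ1→L] = [0, 0, 3]
r2 m[φ1→S] = [0, 4, 0]
r2 m[φ2→S] = [0, 2, 0]
r2 m[φ2→G] = [0, 0, 2]
r2 m[φ3→S] = [1, 3, 0]
r2 m[φ3→E] = [6, 0, 3]
r2 m[φ4→C] = [0, 0, 6]
r2 m[φ4→E] = [0, 5, 0]
r2 m[φ5→C] = [0, 0, 2]
r2 m[φ5→J] = [0, 0, 2]
r2 m[φ6→L] = [9, 5, 0]
r2 m[φ6→G] = [2, 5, 0]
r2 m[φ7→S] = [2, 1, 1]
r2 m[φ7→C] = [1, 1, 1]
r2 m[φ8→L] = [1, 0, 1]
r2 m[φ8→E] = [7, 0, 1]
r2 m[L→φ0] = [10, 5, 4]
r2 m[L→φ1] = [12, 5, 2]
r2 m[L→φ6] = [3, 0, 5]
r2 m[L→φ8] = [11, 5, 4]
r2 m[S→φ1] = [3, 6, 1]
r2 m[S→φ2] = [3, 8, 1]
r2 m[S→φ3] = [2, 7, 1]
r2 m[S→φ7] = [1, 9, 0]
r2 m[C→φ4] = [1, 1, 3]
r2 m[C→φ5] = [1, 1, 7]
r2 m[C→φ7] = [0, 0, 8]
r2 m[J→φ0] = [0, 0, 2]
r2 m[J→φ5] = [6, 0, 1]
r2 m[G→φ2] = [2, 5, 0]
r2 m[G→φ6] = [0, 0, 2]
r2 m[E→φ3] = [7, 5, 1]
r2 m[E→φ4] = [13, 0, 4]
r2 m[E→φ8] = [6, 5, 3]
r3 m[φ0→L] = [2, 0, 3]
r3 m[φ0→J] = [11, 5, 5]
r3 m[φ1→L] = [1, 3, 4]
r3 m[φ1→S] = [5, 9, 5]
r3 m[φ2→S] = [5, 2, 2]
r3 m[φ2→G] = [1, 3, 8]
r3 m[φ3→S] = [6, 4, 5]
r3 m[φ3→E] = [7, 1, 7]
r3 m[φ4→C] = [4, 5, 7]
r3 m[φ4→E] = [1, 6, 1]
r3 m[φ5→C] = [0, 5, 3]
r3 m[φ5→J] = [1, 1, 3]
r3 m[φ6→L] = [9, 5, 2]
r3 m[φ6→G] = [6, 5, 5]
r3 m[φ7→S] = [2, 1, 1]
r3 m[φ7→C] = [3, 1, 4]
r3 m[φ8→L] = [6, 5, 4]
r3 m[φ8→E] = [11, 5, 5]
r3 m[L→φ0] = [10, 5, 4]
r3 m[L→φ1] = [12, 5, 2]
r3 m[L→φ6] = [3, 0, 5]
r3 m[L→φ8] = [11, 5, 4]
r3 m[S→φ1] = [3, 6, 1]
r3 m[S→φ2] = [3, 8, 1]
r3 m[S→φ3] = [2, 7, 1]
r3 m[S→φ7] = [1, 9, 0]
r3 m[C→φ4] = [1, 1, 3]
r3 m[C→φ5] = [1, 1, 7]
r3 m[C→φ7] = [0, 0, 8]
r3 m[J→φ0] = [0, 0, 2]
r3 m[J→φ5] = [6, 0, 1]
r3 m[G→φ2] = [2, 5, 0]
r3 m[G→φ6] = [0, 0, 2]
r3 m[E→φ3] = [7, 5, 1]
r3 m[E→φ4] = [13, 0, 4]
r3 m[E→φ8] = [6, 5, 3]
no fixed point within 3 rounds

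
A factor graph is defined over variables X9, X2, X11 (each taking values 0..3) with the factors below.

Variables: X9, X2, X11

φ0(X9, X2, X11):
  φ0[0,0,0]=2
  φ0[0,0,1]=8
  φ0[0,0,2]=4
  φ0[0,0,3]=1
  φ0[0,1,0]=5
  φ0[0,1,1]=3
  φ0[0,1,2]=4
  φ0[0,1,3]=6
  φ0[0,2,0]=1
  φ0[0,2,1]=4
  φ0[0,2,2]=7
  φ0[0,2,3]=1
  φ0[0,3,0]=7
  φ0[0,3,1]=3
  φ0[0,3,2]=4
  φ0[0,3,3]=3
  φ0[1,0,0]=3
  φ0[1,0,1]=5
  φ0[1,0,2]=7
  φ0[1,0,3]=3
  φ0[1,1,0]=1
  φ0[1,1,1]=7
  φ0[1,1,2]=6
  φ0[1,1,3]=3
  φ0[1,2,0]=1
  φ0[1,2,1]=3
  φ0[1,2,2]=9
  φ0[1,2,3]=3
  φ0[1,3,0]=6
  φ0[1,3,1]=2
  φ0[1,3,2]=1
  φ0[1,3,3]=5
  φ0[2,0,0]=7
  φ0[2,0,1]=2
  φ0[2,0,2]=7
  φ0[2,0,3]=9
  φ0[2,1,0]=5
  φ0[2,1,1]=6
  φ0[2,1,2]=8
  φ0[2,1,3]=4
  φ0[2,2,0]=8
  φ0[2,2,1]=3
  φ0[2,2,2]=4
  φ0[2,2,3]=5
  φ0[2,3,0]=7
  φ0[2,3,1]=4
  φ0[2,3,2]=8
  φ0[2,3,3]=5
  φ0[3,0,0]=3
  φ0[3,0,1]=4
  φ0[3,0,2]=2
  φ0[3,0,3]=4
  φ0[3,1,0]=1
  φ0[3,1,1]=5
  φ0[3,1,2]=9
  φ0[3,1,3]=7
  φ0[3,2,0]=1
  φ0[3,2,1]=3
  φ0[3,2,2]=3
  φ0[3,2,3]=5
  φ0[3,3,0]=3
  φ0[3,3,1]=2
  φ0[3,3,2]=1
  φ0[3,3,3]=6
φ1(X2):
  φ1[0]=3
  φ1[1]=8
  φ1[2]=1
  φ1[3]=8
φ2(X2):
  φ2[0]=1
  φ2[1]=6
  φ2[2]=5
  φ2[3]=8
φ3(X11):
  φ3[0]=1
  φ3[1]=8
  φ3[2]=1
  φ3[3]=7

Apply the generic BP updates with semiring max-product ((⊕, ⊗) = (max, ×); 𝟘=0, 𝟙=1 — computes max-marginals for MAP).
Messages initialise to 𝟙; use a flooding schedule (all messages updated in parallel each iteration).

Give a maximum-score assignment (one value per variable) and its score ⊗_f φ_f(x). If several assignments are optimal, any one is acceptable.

init: all messages = 𝟙 over 4 values
r1 m[φ0→X9] = [8, 9, 9, 9]
r1 m[φ0→X2] = [9, 9, 9, 8]
r1 m[φ0→X11] = [8, 8, 9, 9]
r1 m[φ1→X2] = [3, 8, 1, 8]
r1 m[φ2→X2] = [1, 6, 5, 8]
r1 m[φ3→X11] = [1, 8, 1, 7]
r1 m[X9→φ0] = [1, 1, 1, 1]
r1 m[X2→φ0] = [1, 1, 1, 1]
r1 m[X2→φ1] = [1, 1, 1, 1]
r1 m[X2→φ2] = [1, 1, 1, 1]
r1 m[X11→φ0] = [1, 1, 1, 1]
r1 m[X11→φ3] = [1, 1, 1, 1]
r2 m[φ0→X9] = [8, 9, 9, 9]
r2 m[φ0→X2] = [9, 9, 9, 8]
r2 m[φ0→X11] = [8, 8, 9, 9]
r2 m[φ1→X2] = [3, 8, 1, 8]
r2 m[φ2→X2] = [1, 6, 5, 8]
r2 m[φ3→X11] = [1, 8, 1, 7]
r2 m[X9→φ0] = [1, 1, 1, 1]
r2 m[X2→φ0] = [3, 48, 5, 64]
r2 m[X2→φ1] = [9, 54, 45, 64]
r2 m[X2→φ2] = [27, 72, 9, 64]
r2 m[X11→φ0] = [1, 8, 1, 7]
r2 m[X11→φ3] = [8, 8, 9, 9]
r3 m[φ0→X9] = [2016, 2688, 2304, 2688]
r3 m[φ0→X2] = [64, 56, 35, 42]
r3 m[φ0→X11] = [448, 336, 512, 384]
r3 m[φ1→X2] = [3, 8, 1, 8]
r3 m[φ2→X2] = [1, 6, 5, 8]
r3 m[φ3→X11] = [1, 8, 1, 7]
r3 m[X9→φ0] = [1, 1, 1, 1]
r3 m[X2→φ0] = [3, 48, 5, 64]
r3 m[X2→φ1] = [9, 54, 45, 64]
r3 m[X2→φ2] = [27, 72, 9, 64]
r3 m[X11→φ0] = [1, 8, 1, 7]
r3 m[X11→φ3] = [8, 8, 9, 9]
r4 m[φ0→X9] = [2016, 2688, 2304, 2688]
r4 m[φ0→X2] = [64, 56, 35, 42]
r4 m[φ0→X11] = [448, 336, 512, 384]
r4 m[φ1→X2] = [3, 8, 1, 8]
r4 m[φ2→X2] = [1, 6, 5, 8]
r4 m[φ3→X11] = [1, 8, 1, 7]
r4 m[X9→φ0] = [1, 1, 1, 1]
r4 m[X2→φ0] = [3, 48, 5, 64]
r4 m[X2→φ1] = [64, 336, 175, 336]
r4 m[X2→φ2] = [192, 448, 35, 336]
r4 m[X11→φ0] = [1, 8, 1, 7]
r4 m[X11→φ3] = [448, 336, 512, 384]
r5 m[φ0→X9] = [2016, 2688, 2304, 2688]
r5 m[φ0→X2] = [64, 56, 35, 42]
r5 m[φ0→X11] = [448, 336, 512, 384]
r5 m[φ1→X2] = [3, 8, 1, 8]
r5 m[φ2→X2] = [1, 6, 5, 8]
r5 m[φ3→X11] = [1, 8, 1, 7]
r5 m[X9→φ0] = [1, 1, 1, 1]
r5 m[X2→φ0] = [3, 48, 5, 64]
r5 m[X2→φ1] = [64, 336, 175, 336]
r5 m[X2→φ2] = [192, 448, 35, 336]
r5 m[X11→φ0] = [1, 8, 1, 7]
r5 m[X11→φ3] = [448, 336, 512, 384]
fixed point reached at round 5
traceback from X9: (X9=1, X2=1, X11=1), score=2688

assignment: (X9=1, X2=1, X11=1); score = 2688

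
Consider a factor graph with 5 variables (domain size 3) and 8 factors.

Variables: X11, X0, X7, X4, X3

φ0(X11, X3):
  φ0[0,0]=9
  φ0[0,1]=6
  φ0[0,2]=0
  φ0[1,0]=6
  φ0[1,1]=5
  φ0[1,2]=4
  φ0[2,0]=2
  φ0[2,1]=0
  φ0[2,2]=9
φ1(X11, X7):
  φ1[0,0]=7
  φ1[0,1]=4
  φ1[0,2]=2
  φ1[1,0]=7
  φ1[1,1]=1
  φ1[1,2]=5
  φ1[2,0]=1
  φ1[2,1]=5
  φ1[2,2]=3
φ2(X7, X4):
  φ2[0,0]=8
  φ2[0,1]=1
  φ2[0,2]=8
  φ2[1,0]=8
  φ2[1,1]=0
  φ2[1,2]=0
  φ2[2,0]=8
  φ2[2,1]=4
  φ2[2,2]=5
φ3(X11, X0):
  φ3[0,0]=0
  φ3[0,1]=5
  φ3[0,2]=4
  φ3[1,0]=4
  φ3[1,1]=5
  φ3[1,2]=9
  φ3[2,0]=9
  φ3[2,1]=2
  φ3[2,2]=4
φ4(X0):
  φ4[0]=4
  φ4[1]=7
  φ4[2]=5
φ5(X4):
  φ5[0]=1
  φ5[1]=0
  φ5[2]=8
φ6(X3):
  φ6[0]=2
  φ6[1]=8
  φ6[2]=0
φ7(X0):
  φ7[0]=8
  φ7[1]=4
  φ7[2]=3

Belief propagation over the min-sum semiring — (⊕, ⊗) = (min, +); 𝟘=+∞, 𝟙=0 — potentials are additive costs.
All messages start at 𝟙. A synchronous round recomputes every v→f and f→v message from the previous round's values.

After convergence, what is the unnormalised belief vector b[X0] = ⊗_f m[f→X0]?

init: all messages = 𝟙 over 3 values
r1 m[φ0→X11] = [0, 4, 0]
r1 m[φ0→X3] = [2, 0, 0]
r1 m[φ1→X11] = [2, 1, 1]
r1 m[φ1→X7] = [1, 1, 2]
r1 m[φ2→X7] = [1, 0, 4]
r1 m[φ2→X4] = [8, 0, 0]
r1 m[φ3→X11] = [0, 4, 2]
r1 m[φ3→X0] = [0, 2, 4]
r1 m[φ4→X0] = [4, 7, 5]
r1 m[φ5→X4] = [1, 0, 8]
r1 m[φ6→X3] = [2, 8, 0]
r1 m[φ7→X0] = [8, 4, 3]
r1 m[X11→φ0] = [0, 0, 0]
r1 m[X11→φ1] = [0, 0, 0]
r1 m[X11→φ3] = [0, 0, 0]
r1 m[X0→φ3] = [0, 0, 0]
r1 m[X0→φ4] = [0, 0, 0]
r1 m[X0→φ7] = [0, 0, 0]
r1 m[X7→φ1] = [0, 0, 0]
r1 m[X7→φ2] = [0, 0, 0]
r1 m[X4→φ2] = [0, 0, 0]
r1 m[X4→φ5] = [0, 0, 0]
r1 m[X3→φ0] = [0, 0, 0]
r1 m[X3→φ6] = [0, 0, 0]
r2 m[φ0→X11] = [0, 4, 0]
r2 m[φ0→X3] = [2, 0, 0]
r2 m[φ1→X11] = [2, 1, 1]
r2 m[φ1→X7] = [1, 1, 2]
r2 m[φ2→X7] = [1, 0, 4]
r2 m[φ2→X4] = [8, 0, 0]
r2 m[φ3→X11] = [0, 4, 2]
r2 m[φ3→X0] = [0, 2, 4]
r2 m[φ4→X0] = [4, 7, 5]
r2 m[φ5→X4] = [1, 0, 8]
r2 m[φ6→X3] = [2, 8, 0]
r2 m[φ7→X0] = [8, 4, 3]
r2 m[X11→φ0] = [2, 5, 3]
r2 m[X11→φ1] = [0, 8, 2]
r2 m[X11→φ3] = [2, 5, 1]
r2 m[X0→φ3] = [12, 11, 8]
r2 m[X0→φ4] = [8, 6, 7]
r2 m[X0→φ7] = [4, 9, 9]
r2 m[X7→φ1] = [1, 0, 4]
r2 m[X7→φ2] = [1, 1, 2]
r2 m[X4→φ2] = [1, 0, 8]
r2 m[X4→φ5] = [8, 0, 0]
r2 m[X3→φ0] = [2, 8, 0]
r2 m[X3→φ6] = [2, 0, 0]
r3 m[φ0→X11] = [0, 4, 4]
r3 m[φ0→X3] = [5, 3, 2]
r3 m[φ1→X11] = [4, 1, 2]
r3 m[φ1→X7] = [3, 4, 2]
r3 m[φ2→X7] = [1, 0, 4]
r3 m[φ2→X4] = [9, 1, 1]
r3 m[φ3→X11] = [12, 16, 12]
r3 m[φ3→X0] = [2, 3, 5]
r3 m[φ4→X0] = [4, 7, 5]
r3 m[φ5→X4] = [1, 0, 8]
r3 m[φ6→X3] = [2, 8, 0]
r3 m[φ7→X0] = [8, 4, 3]
r3 m[X11→φ0] = [2, 5, 3]
r3 m[X11→φ1] = [0, 8, 2]
r3 m[X11→φ3] = [2, 5, 1]
r3 m[X0→φ3] = [12, 11, 8]
r3 m[X0→φ4] = [8, 6, 7]
r3 m[X0→φ7] = [4, 9, 9]
r3 m[X7→φ1] = [1, 0, 4]
r3 m[X7→φ2] = [1, 1, 2]
r3 m[X4→φ2] = [1, 0, 8]
r3 m[X4→φ5] = [8, 0, 0]
r3 m[X3→φ0] = [2, 8, 0]
r3 m[X3→φ6] = [2, 0, 0]
r4 m[φ0→X11] = [0, 4, 4]
r4 m[φ0→X3] = [5, 3, 2]
r4 m[φ1→X11] = [4, 1, 2]
r4 m[φ1→X7] = [3, 4, 2]
r4 m[φ2→X7] = [1, 0, 4]
r4 m[φ2→X4] = [9, 1, 1]
r4 m[φ3→X11] = [12, 16, 12]
r4 m[φ3→X0] = [2, 3, 5]
r4 m[φ4→X0] = [4, 7, 5]
r4 m[φ5→X4] = [1, 0, 8]
r4 m[φ6→X3] = [2, 8, 0]
r4 m[φ7→X0] = [8, 4, 3]
r4 m[X11→φ0] = [16, 17, 14]
r4 m[X11→φ1] = [12, 20, 16]
r4 m[X11→φ3] = [4, 5, 6]
r4 m[X0→φ3] = [12, 11, 8]
r4 m[X0→φ4] = [10, 7, 8]
r4 m[X0→φ7] = [6, 10, 10]
r4 m[X7→φ1] = [1, 0, 4]
r4 m[X7→φ2] = [3, 4, 2]
r4 m[X4→φ2] = [1, 0, 8]
r4 m[X4→φ5] = [9, 1, 1]
r4 m[X3→φ0] = [2, 8, 0]
r4 m[X3→φ6] = [5, 3, 2]
r5 m[φ0→X11] = [0, 4, 4]
r5 m[φ0→X3] = [16, 14, 16]
r5 m[φ1→X11] = [4, 1, 2]
r5 m[φ1→X7] = [17, 16, 14]
r5 m[φ2→X7] = [1, 0, 4]
r5 m[φ2→X4] = [10, 4, 4]
r5 m[φ3→X11] = [12, 16, 12]
r5 m[φ3→X0] = [4, 8, 8]
r5 m[φ4→X0] = [4, 7, 5]
r5 m[φ5→X4] = [1, 0, 8]
r5 m[φ6→X3] = [2, 8, 0]
r5 m[φ7→X0] = [8, 4, 3]
r5 m[X11→φ0] = [16, 17, 14]
r5 m[X11→φ1] = [12, 20, 16]
r5 m[X11→φ3] = [4, 5, 6]
r5 m[X0→φ3] = [12, 11, 8]
r5 m[X0→φ4] = [10, 7, 8]
r5 m[X0→φ7] = [6, 10, 10]
r5 m[X7→φ1] = [1, 0, 4]
r5 m[X7→φ2] = [3, 4, 2]
r5 m[X4→φ2] = [1, 0, 8]
r5 m[X4→φ5] = [9, 1, 1]
r5 m[X3→φ0] = [2, 8, 0]
r5 m[X3→φ6] = [5, 3, 2]
r6 m[φ0→X11] = [0, 4, 4]
r6 m[φ0→X3] = [16, 14, 16]
r6 m[φ1→X11] = [4, 1, 2]
r6 m[φ1→X7] = [17, 16, 14]
r6 m[φ2→X7] = [1, 0, 4]
r6 m[φ2→X4] = [10, 4, 4]
r6 m[φ3→X11] = [12, 16, 12]
r6 m[φ3→X0] = [4, 8, 8]
r6 m[φ4→X0] = [4, 7, 5]
r6 m[φ5→X4] = [1, 0, 8]
r6 m[φ6→X3] = [2, 8, 0]
r6 m[φ7→X0] = [8, 4, 3]
r6 m[X11→φ0] = [16, 17, 14]
r6 m[X11→φ1] = [12, 20, 16]
r6 m[X11→φ3] = [4, 5, 6]
r6 m[X0→φ3] = [12, 11, 8]
r6 m[X0→φ4] = [12, 12, 11]
r6 m[X0→φ7] = [8, 15, 13]
r6 m[X7→φ1] = [1, 0, 4]
r6 m[X7→φ2] = [17, 16, 14]
r6 m[X4→φ2] = [1, 0, 8]
r6 m[X4→φ5] = [10, 4, 4]
r6 m[X3→φ0] = [2, 8, 0]
r6 m[X3→φ6] = [16, 14, 16]
r7 m[φ0→X11] = [0, 4, 4]
r7 m[φ0→X3] = [16, 14, 16]
r7 m[φ1→X11] = [4, 1, 2]
r7 m[φ1→X7] = [17, 16, 14]
r7 m[φ2→X7] = [1, 0, 4]
r7 m[φ2→X4] = [22, 16, 16]
r7 m[φ3→X11] = [12, 16, 12]
r7 m[φ3→X0] = [4, 8, 8]
r7 m[φ4→X0] = [4, 7, 5]
r7 m[φ5→X4] = [1, 0, 8]
r7 m[φ6→X3] = [2, 8, 0]
r7 m[φ7→X0] = [8, 4, 3]
r7 m[X11→φ0] = [16, 17, 14]
r7 m[X11→φ1] = [12, 20, 16]
r7 m[X11→φ3] = [4, 5, 6]
r7 m[X0→φ3] = [12, 11, 8]
r7 m[X0→φ4] = [12, 12, 11]
r7 m[X0→φ7] = [8, 15, 13]
r7 m[X7→φ1] = [1, 0, 4]
r7 m[X7→φ2] = [17, 16, 14]
r7 m[X4→φ2] = [1, 0, 8]
r7 m[X4→φ5] = [10, 4, 4]
r7 m[X3→φ0] = [2, 8, 0]
r7 m[X3→φ6] = [16, 14, 16]
r8 m[φ0→X11] = [0, 4, 4]
r8 m[φ0→X3] = [16, 14, 16]
r8 m[φ1→X11] = [4, 1, 2]
r8 m[φ1→X7] = [17, 16, 14]
r8 m[φ2→X7] = [1, 0, 4]
r8 m[φ2→X4] = [22, 16, 16]
r8 m[φ3→X11] = [12, 16, 12]
r8 m[φ3→X0] = [4, 8, 8]
r8 m[φ4→X0] = [4, 7, 5]
r8 m[φ5→X4] = [1, 0, 8]
r8 m[φ6→X3] = [2, 8, 0]
r8 m[φ7→X0] = [8, 4, 3]
r8 m[X11→φ0] = [16, 17, 14]
r8 m[X11→φ1] = [12, 20, 16]
r8 m[X11→φ3] = [4, 5, 6]
r8 m[X0→φ3] = [12, 11, 8]
r8 m[X0→φ4] = [12, 12, 11]
r8 m[X0→φ7] = [8, 15, 13]
r8 m[X7→φ1] = [1, 0, 4]
r8 m[X7→φ2] = [17, 16, 14]
r8 m[X4→φ2] = [1, 0, 8]
r8 m[X4→φ5] = [22, 16, 16]
r8 m[X3→φ0] = [2, 8, 0]
r8 m[X3→φ6] = [16, 14, 16]
r9 m[φ0→X11] = [0, 4, 4]
r9 m[φ0→X3] = [16, 14, 16]
r9 m[φ1→X11] = [4, 1, 2]
r9 m[φ1→X7] = [17, 16, 14]
r9 m[φ2→X7] = [1, 0, 4]
r9 m[φ2→X4] = [22, 16, 16]
r9 m[φ3→X11] = [12, 16, 12]
r9 m[φ3→X0] = [4, 8, 8]
r9 m[φ4→X0] = [4, 7, 5]
r9 m[φ5→X4] = [1, 0, 8]
r9 m[φ6→X3] = [2, 8, 0]
r9 m[φ7→X0] = [8, 4, 3]
r9 m[X11→φ0] = [16, 17, 14]
r9 m[X11→φ1] = [12, 20, 16]
r9 m[X11→φ3] = [4, 5, 6]
r9 m[X0→φ3] = [12, 11, 8]
r9 m[X0→φ4] = [12, 12, 11]
r9 m[X0→φ7] = [8, 15, 13]
r9 m[X7→φ1] = [1, 0, 4]
r9 m[X7→φ2] = [17, 16, 14]
r9 m[X4→φ2] = [1, 0, 8]
r9 m[X4→φ5] = [22, 16, 16]
r9 m[X3→φ0] = [2, 8, 0]
r9 m[X3→φ6] = [16, 14, 16]
fixed point reached at round 9
b[X0] = ⊗ incoming = [16, 19, 16]

b[X0] = [16, 19, 16]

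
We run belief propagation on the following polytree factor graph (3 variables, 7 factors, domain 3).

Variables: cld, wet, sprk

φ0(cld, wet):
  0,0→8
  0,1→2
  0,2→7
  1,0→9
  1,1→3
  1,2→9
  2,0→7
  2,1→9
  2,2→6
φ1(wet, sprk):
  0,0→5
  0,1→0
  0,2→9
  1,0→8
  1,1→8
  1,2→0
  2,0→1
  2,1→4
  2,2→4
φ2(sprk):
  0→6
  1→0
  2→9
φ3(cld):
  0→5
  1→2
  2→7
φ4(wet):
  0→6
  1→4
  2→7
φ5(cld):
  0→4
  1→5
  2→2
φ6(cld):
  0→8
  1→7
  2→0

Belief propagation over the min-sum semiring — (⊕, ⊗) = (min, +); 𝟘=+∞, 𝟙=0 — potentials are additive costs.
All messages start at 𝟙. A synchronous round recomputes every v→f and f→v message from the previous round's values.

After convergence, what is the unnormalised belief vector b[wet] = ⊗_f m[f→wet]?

init: all messages = 𝟙 over 3 values
r1 m[φ0→cld] = [2, 3, 6]
r1 m[φ0→wet] = [7, 2, 6]
r1 m[φ1→wet] = [0, 0, 1]
r1 m[φ1→sprk] = [1, 0, 0]
r1 m[φ2→sprk] = [6, 0, 9]
r1 m[φ3→cld] = [5, 2, 7]
r1 m[φ4→wet] = [6, 4, 7]
r1 m[φ5→cld] = [4, 5, 2]
r1 m[φ6→cld] = [8, 7, 0]
r1 m[cld→φ0] = [0, 0, 0]
r1 m[cld→φ3] = [0, 0, 0]
r1 m[cld→φ5] = [0, 0, 0]
r1 m[cld→φ6] = [0, 0, 0]
r1 m[wet→φ0] = [0, 0, 0]
r1 m[wet→φ1] = [0, 0, 0]
r1 m[wet→φ4] = [0, 0, 0]
r1 m[sprk→φ1] = [0, 0, 0]
r1 m[sprk→φ2] = [0, 0, 0]
r2 m[φ0→cld] = [2, 3, 6]
r2 m[φ0→wet] = [7, 2, 6]
r2 m[φ1→wet] = [0, 0, 1]
r2 m[φ1→sprk] = [1, 0, 0]
r2 m[φ2→sprk] = [6, 0, 9]
r2 m[φ3→cld] = [5, 2, 7]
r2 m[φ4→wet] = [6, 4, 7]
r2 m[φ5→cld] = [4, 5, 2]
r2 m[φ6→cld] = [8, 7, 0]
r2 m[cld→φ0] = [17, 14, 9]
r2 m[cld→φ3] = [14, 15, 8]
r2 m[cld→φ5] = [15, 12, 13]
r2 m[cld→φ6] = [11, 10, 15]
r2 m[wet→φ0] = [6, 4, 8]
r2 m[wet→φ1] = [13, 6, 13]
r2 m[wet→φ4] = [7, 2, 7]
r2 m[sprk→φ1] = [6, 0, 9]
r2 m[sprk→φ2] = [1, 0, 0]
r3 m[φ0→cld] = [6, 7, 13]
r3 m[φ0→wet] = [16, 17, 15]
r3 m[φ1→wet] = [0, 8, 4]
r3 m[φ1→sprk] = [14, 13, 6]
r3 m[φ2→sprk] = [6, 0, 9]
r3 m[φ3→cld] = [5, 2, 7]
r3 m[φ4→wet] = [6, 4, 7]
r3 m[φ5→cld] = [4, 5, 2]
r3 m[φ6→cld] = [8, 7, 0]
r3 m[cld→φ0] = [17, 14, 9]
r3 m[cld→φ3] = [14, 15, 8]
r3 m[cld→φ5] = [15, 12, 13]
r3 m[cld→φ6] = [11, 10, 15]
r3 m[wet→φ0] = [6, 4, 8]
r3 m[wet→φ1] = [13, 6, 13]
r3 m[wet→φ4] = [7, 2, 7]
r3 m[sprk→φ1] = [6, 0, 9]
r3 m[sprk→φ2] = [1, 0, 0]
r4 m[φ0→cld] = [6, 7, 13]
r4 m[φ0→wet] = [16, 17, 15]
r4 m[φ1→wet] = [0, 8, 4]
r4 m[φ1→sprk] = [14, 13, 6]
r4 m[φ2→sprk] = [6, 0, 9]
r4 m[φ3→cld] = [5, 2, 7]
r4 m[φ4→wet] = [6, 4, 7]
r4 m[φ5→cld] = [4, 5, 2]
r4 m[φ6→cld] = [8, 7, 0]
r4 m[cld→φ0] = [17, 14, 9]
r4 m[cld→φ3] = [18, 19, 15]
r4 m[cld→φ5] = [19, 16, 20]
r4 m[cld→φ6] = [15, 14, 22]
r4 m[wet→φ0] = [6, 12, 11]
r4 m[wet→φ1] = [22, 21, 22]
r4 m[wet→φ4] = [16, 25, 19]
r4 m[sprk→φ1] = [6, 0, 9]
r4 m[sprk→φ2] = [14, 13, 6]
r5 m[φ0→cld] = [14, 15, 13]
r5 m[φ0→wet] = [16, 17, 15]
r5 m[φ1→wet] = [0, 8, 4]
r5 m[φ1→sprk] = [23, 22, 21]
r5 m[φ2→sprk] = [6, 0, 9]
r5 m[φ3→cld] = [5, 2, 7]
r5 m[φ4→wet] = [6, 4, 7]
r5 m[φ5→cld] = [4, 5, 2]
r5 m[φ6→cld] = [8, 7, 0]
r5 m[cld→φ0] = [17, 14, 9]
r5 m[cld→φ3] = [18, 19, 15]
r5 m[cld→φ5] = [19, 16, 20]
r5 m[cld→φ6] = [15, 14, 22]
r5 m[wet→φ0] = [6, 12, 11]
r5 m[wet→φ1] = [22, 21, 22]
r5 m[wet→φ4] = [16, 25, 19]
r5 m[sprk→φ1] = [6, 0, 9]
r5 m[sprk→φ2] = [14, 13, 6]
r6 m[φ0→cld] = [14, 15, 13]
r6 m[φ0→wet] = [16, 17, 15]
r6 m[φ1→wet] = [0, 8, 4]
r6 m[φ1→sprk] = [23, 22, 21]
r6 m[φ2→sprk] = [6, 0, 9]
r6 m[φ3→cld] = [5, 2, 7]
r6 m[φ4→wet] = [6, 4, 7]
r6 m[φ5→cld] = [4, 5, 2]
r6 m[φ6→cld] = [8, 7, 0]
r6 m[cld→φ0] = [17, 14, 9]
r6 m[cld→φ3] = [26, 27, 15]
r6 m[cld→φ5] = [27, 24, 20]
r6 m[cld→φ6] = [23, 22, 22]
r6 m[wet→φ0] = [6, 12, 11]
r6 m[wet→φ1] = [22, 21, 22]
r6 m[wet→φ4] = [16, 25, 19]
r6 m[sprk→φ1] = [6, 0, 9]
r6 m[sprk→φ2] = [23, 22, 21]
r7 m[φ0→cld] = [14, 15, 13]
r7 m[φ0→wet] = [16, 17, 15]
r7 m[φ1→wet] = [0, 8, 4]
r7 m[φ1→sprk] = [23, 22, 21]
r7 m[φ2→sprk] = [6, 0, 9]
r7 m[φ3→cld] = [5, 2, 7]
r7 m[φ4→wet] = [6, 4, 7]
r7 m[φ5→cld] = [4, 5, 2]
r7 m[φ6→cld] = [8, 7, 0]
r7 m[cld→φ0] = [17, 14, 9]
r7 m[cld→φ3] = [26, 27, 15]
r7 m[cld→φ5] = [27, 24, 20]
r7 m[cld→φ6] = [23, 22, 22]
r7 m[wet→φ0] = [6, 12, 11]
r7 m[wet→φ1] = [22, 21, 22]
r7 m[wet→φ4] = [16, 25, 19]
r7 m[sprk→φ1] = [6, 0, 9]
r7 m[sprk→φ2] = [23, 22, 21]
fixed point reached at round 7
b[wet] = ⊗ incoming = [22, 29, 26]

b[wet] = [22, 29, 26]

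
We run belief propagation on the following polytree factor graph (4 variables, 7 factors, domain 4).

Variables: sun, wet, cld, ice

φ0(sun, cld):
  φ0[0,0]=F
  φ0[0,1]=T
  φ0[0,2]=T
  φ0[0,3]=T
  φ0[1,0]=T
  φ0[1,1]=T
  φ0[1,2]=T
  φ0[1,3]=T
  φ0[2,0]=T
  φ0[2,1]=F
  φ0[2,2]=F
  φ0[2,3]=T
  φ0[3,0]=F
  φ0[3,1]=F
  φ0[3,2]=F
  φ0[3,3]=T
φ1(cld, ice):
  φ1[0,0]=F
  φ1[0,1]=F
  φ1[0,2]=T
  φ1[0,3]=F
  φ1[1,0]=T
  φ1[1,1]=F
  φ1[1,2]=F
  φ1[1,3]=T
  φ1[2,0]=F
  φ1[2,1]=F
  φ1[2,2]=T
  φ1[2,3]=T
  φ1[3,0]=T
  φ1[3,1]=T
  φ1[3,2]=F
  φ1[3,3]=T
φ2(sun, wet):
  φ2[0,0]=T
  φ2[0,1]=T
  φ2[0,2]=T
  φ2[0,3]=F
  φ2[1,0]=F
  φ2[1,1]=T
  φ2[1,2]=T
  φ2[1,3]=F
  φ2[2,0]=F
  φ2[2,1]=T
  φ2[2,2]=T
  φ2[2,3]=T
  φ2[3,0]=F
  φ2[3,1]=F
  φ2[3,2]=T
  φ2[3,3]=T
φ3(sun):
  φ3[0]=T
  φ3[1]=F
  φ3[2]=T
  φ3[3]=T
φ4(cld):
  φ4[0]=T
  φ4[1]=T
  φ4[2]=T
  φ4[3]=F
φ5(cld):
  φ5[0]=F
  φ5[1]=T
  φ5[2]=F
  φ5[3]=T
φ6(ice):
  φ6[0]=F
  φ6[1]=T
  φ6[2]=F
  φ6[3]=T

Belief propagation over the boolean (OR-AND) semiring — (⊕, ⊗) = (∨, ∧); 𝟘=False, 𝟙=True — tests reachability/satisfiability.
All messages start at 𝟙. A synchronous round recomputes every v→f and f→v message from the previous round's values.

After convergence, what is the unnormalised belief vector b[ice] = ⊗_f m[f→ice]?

init: all messages = 𝟙 over 4 values
r1 m[φ0→sun] = [T, T, T, T]
r1 m[φ0→cld] = [T, T, T, T]
r1 m[φ1→cld] = [T, T, T, T]
r1 m[φ1→ice] = [T, T, T, T]
r1 m[φ2→sun] = [T, T, T, T]
r1 m[φ2→wet] = [T, T, T, T]
r1 m[φ3→sun] = [T, F, T, T]
r1 m[φ4→cld] = [T, T, T, F]
r1 m[φ5→cld] = [F, T, F, T]
r1 m[φ6→ice] = [F, T, F, T]
r1 m[sun→φ0] = [T, T, T, T]
r1 m[sun→φ2] = [T, T, T, T]
r1 m[sun→φ3] = [T, T, T, T]
r1 m[wet→φ2] = [T, T, T, T]
r1 m[cld→φ0] = [T, T, T, T]
r1 m[cld→φ1] = [T, T, T, T]
r1 m[cld→φ4] = [T, T, T, T]
r1 m[cld→φ5] = [T, T, T, T]
r1 m[ice→φ1] = [T, T, T, T]
r1 m[ice→φ6] = [T, T, T, T]
r2 m[φ0→sun] = [T, T, T, T]
r2 m[φ0→cld] = [T, T, T, T]
r2 m[φ1→cld] = [T, T, T, T]
r2 m[φ1→ice] = [T, T, T, T]
r2 m[φ2→sun] = [T, T, T, T]
r2 m[φ2→wet] = [T, T, T, T]
r2 m[φ3→sun] = [T, F, T, T]
r2 m[φ4→cld] = [T, T, T, F]
r2 m[φ5→cld] = [F, T, F, T]
r2 m[φ6→ice] = [F, T, F, T]
r2 m[sun→φ0] = [T, F, T, T]
r2 m[sun→φ2] = [T, F, T, T]
r2 m[sun→φ3] = [T, T, T, T]
r2 m[wet→φ2] = [T, T, T, T]
r2 m[cld→φ0] = [F, T, F, F]
r2 m[cld→φ1] = [F, T, F, F]
r2 m[cld→φ4] = [F, T, F, T]
r2 m[cld→φ5] = [T, T, T, F]
r2 m[ice→φ1] = [F, T, F, T]
r2 m[ice→φ6] = [T, T, T, T]
r3 m[φ0→sun] = [T, T, F, F]
r3 m[φ0→cld] = [T, T, T, T]
r3 m[φ1→cld] = [F, T, T, T]
r3 m[φ1→ice] = [T, F, F, T]
r3 m[φ2→sun] = [T, T, T, T]
r3 m[φ2→wet] = [T, T, T, T]
r3 m[φ3→sun] = [T, F, T, T]
r3 m[φ4→cld] = [T, T, T, F]
r3 m[φ5→cld] = [F, T, F, T]
r3 m[φ6→ice] = [F, T, F, T]
r3 m[sun→φ0] = [T, F, T, T]
r3 m[sun→φ2] = [T, F, T, T]
r3 m[sun→φ3] = [T, T, T, T]
r3 m[wet→φ2] = [T, T, T, T]
r3 m[cld→φ0] = [F, T, F, F]
r3 m[cld→φ1] = [F, T, F, F]
r3 m[cld→φ4] = [F, T, F, T]
r3 m[cld→φ5] = [T, T, T, F]
r3 m[ice→φ1] = [F, T, F, T]
r3 m[ice→φ6] = [T, T, T, T]
r4 m[φ0→sun] = [T, T, F, F]
r4 m[φ0→cld] = [T, T, T, T]
r4 m[φ1→cld] = [F, T, T, T]
r4 m[φ1→ice] = [T, F, F, T]
r4 m[φ2→sun] = [T, T, T, T]
r4 m[φ2→wet] = [T, T, T, T]
r4 m[φ3→sun] = [T, F, T, T]
r4 m[φ4→cld] = [T, T, T, F]
r4 m[φ5→cld] = [F, T, F, T]
r4 m[φ6→ice] = [F, T, F, T]
r4 m[sun→φ0] = [T, F, T, T]
r4 m[sun→φ2] = [T, F, F, F]
r4 m[sun→φ3] = [T, T, F, F]
r4 m[wet→φ2] = [T, T, T, T]
r4 m[cld→φ0] = [F, T, F, F]
r4 m[cld→φ1] = [F, T, F, F]
r4 m[cld→φ4] = [F, T, F, T]
r4 m[cld→φ5] = [F, T, T, F]
r4 m[ice→φ1] = [F, T, F, T]
r4 m[ice→φ6] = [T, F, F, T]
r5 m[φ0→sun] = [T, T, F, F]
r5 m[φ0→cld] = [T, T, T, T]
r5 m[φ1→cld] = [F, T, T, T]
r5 m[φ1→ice] = [T, F, F, T]
r5 m[φ2→sun] = [T, T, T, T]
r5 m[φ2→wet] = [T, T, T, F]
r5 m[φ3→sun] = [T, F, T, T]
r5 m[φ4→cld] = [T, T, T, F]
r5 m[φ5→cld] = [F, T, F, T]
r5 m[φ6→ice] = [F, T, F, T]
r5 m[sun→φ0] = [T, F, T, T]
r5 m[sun→φ2] = [T, F, F, F]
r5 m[sun→φ3] = [T, T, F, F]
r5 m[wet→φ2] = [T, T, T, T]
r5 m[cld→φ0] = [F, T, F, F]
r5 m[cld→φ1] = [F, T, F, F]
r5 m[cld→φ4] = [F, T, F, T]
r5 m[cld→φ5] = [F, T, T, F]
r5 m[ice→φ1] = [F, T, F, T]
r5 m[ice→φ6] = [T, F, F, T]
r6 m[φ0→sun] = [T, T, F, F]
r6 m[φ0→cld] = [T, T, T, T]
r6 m[φ1→cld] = [F, T, T, T]
r6 m[φ1→ice] = [T, F, F, T]
r6 m[φ2→sun] = [T, T, T, T]
r6 m[φ2→wet] = [T, T, T, F]
r6 m[φ3→sun] = [T, F, T, T]
r6 m[φ4→cld] = [T, T, T, F]
r6 m[φ5→cld] = [F, T, F, T]
r6 m[φ6→ice] = [F, T, F, T]
r6 m[sun→φ0] = [T, F, T, T]
r6 m[sun→φ2] = [T, F, F, F]
r6 m[sun→φ3] = [T, T, F, F]
r6 m[wet→φ2] = [T, T, T, T]
r6 m[cld→φ0] = [F, T, F, F]
r6 m[cld→φ1] = [F, T, F, F]
r6 m[cld→φ4] = [F, T, F, T]
r6 m[cld→φ5] = [F, T, T, F]
r6 m[ice→φ1] = [F, T, F, T]
r6 m[ice→φ6] = [T, F, F, T]
fixed point reached at round 6
b[ice] = ⊗ incoming = [F, F, F, T]

b[ice] = [F, F, F, T]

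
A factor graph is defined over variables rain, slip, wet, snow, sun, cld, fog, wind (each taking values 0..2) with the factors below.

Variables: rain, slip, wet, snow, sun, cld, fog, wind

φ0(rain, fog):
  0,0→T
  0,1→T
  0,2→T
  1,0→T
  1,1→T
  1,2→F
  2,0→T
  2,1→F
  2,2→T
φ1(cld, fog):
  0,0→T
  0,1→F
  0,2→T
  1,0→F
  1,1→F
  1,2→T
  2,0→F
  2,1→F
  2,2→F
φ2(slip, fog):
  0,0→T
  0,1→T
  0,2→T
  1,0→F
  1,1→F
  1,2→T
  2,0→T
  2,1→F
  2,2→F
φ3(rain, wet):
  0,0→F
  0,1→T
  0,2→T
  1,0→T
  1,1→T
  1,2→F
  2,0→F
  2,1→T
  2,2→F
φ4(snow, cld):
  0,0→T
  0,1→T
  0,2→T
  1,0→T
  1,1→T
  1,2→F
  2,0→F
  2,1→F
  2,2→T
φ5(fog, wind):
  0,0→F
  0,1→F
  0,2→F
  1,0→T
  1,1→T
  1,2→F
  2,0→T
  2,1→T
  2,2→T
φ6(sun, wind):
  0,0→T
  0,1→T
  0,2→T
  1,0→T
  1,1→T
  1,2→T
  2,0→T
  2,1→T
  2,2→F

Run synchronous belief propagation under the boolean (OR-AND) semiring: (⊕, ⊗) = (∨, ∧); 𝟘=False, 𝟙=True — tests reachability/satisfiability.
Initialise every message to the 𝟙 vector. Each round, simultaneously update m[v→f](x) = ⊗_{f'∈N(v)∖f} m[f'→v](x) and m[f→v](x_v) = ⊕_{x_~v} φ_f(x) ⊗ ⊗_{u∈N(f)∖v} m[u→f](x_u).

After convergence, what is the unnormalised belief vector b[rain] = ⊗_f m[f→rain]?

b[rain] = [T, F, T]

init: all messages = 𝟙 over 3 values
r1 m[φ0→rain] = [T, T, T]
r1 m[φ0→fog] = [T, T, T]
r1 m[φ1→cld] = [T, T, F]
r1 m[φ1→fog] = [T, F, T]
r1 m[φ2→slip] = [T, T, T]
r1 m[φ2→fog] = [T, T, T]
r1 m[φ3→rain] = [T, T, T]
r1 m[φ3→wet] = [T, T, T]
r1 m[φ4→snow] = [T, T, T]
r1 m[φ4→cld] = [T, T, T]
r1 m[φ5→fog] = [F, T, T]
r1 m[φ5→wind] = [T, T, T]
r1 m[φ6→sun] = [T, T, T]
r1 m[φ6→wind] = [T, T, T]
r1 m[rain→φ0] = [T, T, T]
r1 m[rain→φ3] = [T, T, T]
r1 m[slip→φ2] = [T, T, T]
r1 m[wet→φ3] = [T, T, T]
r1 m[snow→φ4] = [T, T, T]
r1 m[sun→φ6] = [T, T, T]
r1 m[cld→φ1] = [T, T, T]
r1 m[cld→φ4] = [T, T, T]
r1 m[fog→φ0] = [T, T, T]
r1 m[fog→φ1] = [T, T, T]
r1 m[fog→φ2] = [T, T, T]
r1 m[fog→φ5] = [T, T, T]
r1 m[wind→φ5] = [T, T, T]
r1 m[wind→φ6] = [T, T, T]
r2 m[φ0→rain] = [T, T, T]
r2 m[φ0→fog] = [T, T, T]
r2 m[φ1→cld] = [T, T, F]
r2 m[φ1→fog] = [T, F, T]
r2 m[φ2→slip] = [T, T, T]
r2 m[φ2→fog] = [T, T, T]
r2 m[φ3→rain] = [T, T, T]
r2 m[φ3→wet] = [T, T, T]
r2 m[φ4→snow] = [T, T, T]
r2 m[φ4→cld] = [T, T, T]
r2 m[φ5→fog] = [F, T, T]
r2 m[φ5→wind] = [T, T, T]
r2 m[φ6→sun] = [T, T, T]
r2 m[φ6→wind] = [T, T, T]
r2 m[rain→φ0] = [T, T, T]
r2 m[rain→φ3] = [T, T, T]
r2 m[slip→φ2] = [T, T, T]
r2 m[wet→φ3] = [T, T, T]
r2 m[snow→φ4] = [T, T, T]
r2 m[sun→φ6] = [T, T, T]
r2 m[cld→φ1] = [T, T, T]
r2 m[cld→φ4] = [T, T, F]
r2 m[fog→φ0] = [F, F, T]
r2 m[fog→φ1] = [F, T, T]
r2 m[fog→φ2] = [F, F, T]
r2 m[fog→φ5] = [T, F, T]
r2 m[wind→φ5] = [T, T, T]
r2 m[wind→φ6] = [T, T, T]
r3 m[φ0→rain] = [T, F, T]
r3 m[φ0→fog] = [T, T, T]
r3 m[φ1→cld] = [T, T, F]
r3 m[φ1→fog] = [T, F, T]
r3 m[φ2→slip] = [T, T, F]
r3 m[φ2→fog] = [T, T, T]
r3 m[φ3→rain] = [T, T, T]
r3 m[φ3→wet] = [T, T, T]
r3 m[φ4→snow] = [T, T, F]
r3 m[φ4→cld] = [T, T, T]
r3 m[φ5→fog] = [F, T, T]
r3 m[φ5→wind] = [T, T, T]
r3 m[φ6→sun] = [T, T, T]
r3 m[φ6→wind] = [T, T, T]
r3 m[rain→φ0] = [T, T, T]
r3 m[rain→φ3] = [T, T, T]
r3 m[slip→φ2] = [T, T, T]
r3 m[wet→φ3] = [T, T, T]
r3 m[snow→φ4] = [T, T, T]
r3 m[sun→φ6] = [T, T, T]
r3 m[cld→φ1] = [T, T, T]
r3 m[cld→φ4] = [T, T, F]
r3 m[fog→φ0] = [F, F, T]
r3 m[fog→φ1] = [F, T, T]
r3 m[fog→φ2] = [F, F, T]
r3 m[fog→φ5] = [T, F, T]
r3 m[wind→φ5] = [T, T, T]
r3 m[wind→φ6] = [T, T, T]
r4 m[φ0→rain] = [T, F, T]
r4 m[φ0→fog] = [T, T, T]
r4 m[φ1→cld] = [T, T, F]
r4 m[φ1→fog] = [T, F, T]
r4 m[φ2→slip] = [T, T, F]
r4 m[φ2→fog] = [T, T, T]
r4 m[φ3→rain] = [T, T, T]
r4 m[φ3→wet] = [T, T, T]
r4 m[φ4→snow] = [T, T, F]
r4 m[φ4→cld] = [T, T, T]
r4 m[φ5→fog] = [F, T, T]
r4 m[φ5→wind] = [T, T, T]
r4 m[φ6→sun] = [T, T, T]
r4 m[φ6→wind] = [T, T, T]
r4 m[rain→φ0] = [T, T, T]
r4 m[rain→φ3] = [T, F, T]
r4 m[slip→φ2] = [T, T, T]
r4 m[wet→φ3] = [T, T, T]
r4 m[snow→φ4] = [T, T, T]
r4 m[sun→φ6] = [T, T, T]
r4 m[cld→φ1] = [T, T, T]
r4 m[cld→φ4] = [T, T, F]
r4 m[fog→φ0] = [F, F, T]
r4 m[fog→φ1] = [F, T, T]
r4 m[fog→φ2] = [F, F, T]
r4 m[fog→φ5] = [T, F, T]
r4 m[wind→φ5] = [T, T, T]
r4 m[wind→φ6] = [T, T, T]
r5 m[φ0→rain] = [T, F, T]
r5 m[φ0→fog] = [T, T, T]
r5 m[φ1→cld] = [T, T, F]
r5 m[φ1→fog] = [T, F, T]
r5 m[φ2→slip] = [T, T, F]
r5 m[φ2→fog] = [T, T, T]
r5 m[φ3→rain] = [T, T, T]
r5 m[φ3→wet] = [F, T, T]
r5 m[φ4→snow] = [T, T, F]
r5 m[φ4→cld] = [T, T, T]
r5 m[φ5→fog] = [F, T, T]
r5 m[φ5→wind] = [T, T, T]
r5 m[φ6→sun] = [T, T, T]
r5 m[φ6→wind] = [T, T, T]
r5 m[rain→φ0] = [T, T, T]
r5 m[rain→φ3] = [T, F, T]
r5 m[slip→φ2] = [T, T, T]
r5 m[wet→φ3] = [T, T, T]
r5 m[snow→φ4] = [T, T, T]
r5 m[sun→φ6] = [T, T, T]
r5 m[cld→φ1] = [T, T, T]
r5 m[cld→φ4] = [T, T, F]
r5 m[fog→φ0] = [F, F, T]
r5 m[fog→φ1] = [F, T, T]
r5 m[fog→φ2] = [F, F, T]
r5 m[fog→φ5] = [T, F, T]
r5 m[wind→φ5] = [T, T, T]
r5 m[wind→φ6] = [T, T, T]
r6 m[φ0→rain] = [T, F, T]
r6 m[φ0→fog] = [T, T, T]
r6 m[φ1→cld] = [T, T, F]
r6 m[φ1→fog] = [T, F, T]
r6 m[φ2→slip] = [T, T, F]
r6 m[φ2→fog] = [T, T, T]
r6 m[φ3→rain] = [T, T, T]
r6 m[φ3→wet] = [F, T, T]
r6 m[φ4→snow] = [T, T, F]
r6 m[φ4→cld] = [T, T, T]
r6 m[φ5→fog] = [F, T, T]
r6 m[φ5→wind] = [T, T, T]
r6 m[φ6→sun] = [T, T, T]
r6 m[φ6→wind] = [T, T, T]
r6 m[rain→φ0] = [T, T, T]
r6 m[rain→φ3] = [T, F, T]
r6 m[slip→φ2] = [T, T, T]
r6 m[wet→φ3] = [T, T, T]
r6 m[snow→φ4] = [T, T, T]
r6 m[sun→φ6] = [T, T, T]
r6 m[cld→φ1] = [T, T, T]
r6 m[cld→φ4] = [T, T, F]
r6 m[fog→φ0] = [F, F, T]
r6 m[fog→φ1] = [F, T, T]
r6 m[fog→φ2] = [F, F, T]
r6 m[fog→φ5] = [T, F, T]
r6 m[wind→φ5] = [T, T, T]
r6 m[wind→φ6] = [T, T, T]
fixed point reached at round 6
b[rain] = ⊗ incoming = [T, F, T]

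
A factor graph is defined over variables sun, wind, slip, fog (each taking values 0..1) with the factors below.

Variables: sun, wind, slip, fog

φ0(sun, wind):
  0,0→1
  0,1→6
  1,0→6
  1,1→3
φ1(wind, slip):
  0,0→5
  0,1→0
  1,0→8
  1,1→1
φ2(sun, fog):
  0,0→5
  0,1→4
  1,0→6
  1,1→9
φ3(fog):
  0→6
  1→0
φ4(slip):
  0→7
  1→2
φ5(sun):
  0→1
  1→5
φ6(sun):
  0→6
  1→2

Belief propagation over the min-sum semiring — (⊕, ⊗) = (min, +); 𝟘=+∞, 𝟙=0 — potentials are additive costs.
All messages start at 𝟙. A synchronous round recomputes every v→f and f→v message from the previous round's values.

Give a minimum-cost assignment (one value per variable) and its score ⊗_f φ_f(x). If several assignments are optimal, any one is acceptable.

init: all messages = 𝟙 over 2 values
r1 m[φ0→sun] = [1, 3]
r1 m[φ0→wind] = [1, 3]
r1 m[φ1→wind] = [0, 1]
r1 m[φ1→slip] = [5, 0]
r1 m[φ2→sun] = [4, 6]
r1 m[φ2→fog] = [5, 4]
r1 m[φ3→fog] = [6, 0]
r1 m[φ4→slip] = [7, 2]
r1 m[φ5→sun] = [1, 5]
r1 m[φ6→sun] = [6, 2]
r1 m[sun→φ0] = [0, 0]
r1 m[sun→φ2] = [0, 0]
r1 m[sun→φ5] = [0, 0]
r1 m[sun→φ6] = [0, 0]
r1 m[wind→φ0] = [0, 0]
r1 m[wind→φ1] = [0, 0]
r1 m[slip→φ1] = [0, 0]
r1 m[slip→φ4] = [0, 0]
r1 m[fog→φ2] = [0, 0]
r1 m[fog→φ3] = [0, 0]
r2 m[φ0→sun] = [1, 3]
r2 m[φ0→wind] = [1, 3]
r2 m[φ1→wind] = [0, 1]
r2 m[φ1→slip] = [5, 0]
r2 m[φ2→sun] = [4, 6]
r2 m[φ2→fog] = [5, 4]
r2 m[φ3→fog] = [6, 0]
r2 m[φ4→slip] = [7, 2]
r2 m[φ5→sun] = [1, 5]
r2 m[φ6→sun] = [6, 2]
r2 m[sun→φ0] = [11, 13]
r2 m[sun→φ2] = [8, 10]
r2 m[sun→φ5] = [11, 11]
r2 m[sun→φ6] = [6, 14]
r2 m[wind→φ0] = [0, 1]
r2 m[wind→φ1] = [1, 3]
r2 m[slip→φ1] = [7, 2]
r2 m[slip→φ4] = [5, 0]
r2 m[fog→φ2] = [6, 0]
r2 m[fog→φ3] = [5, 4]
r3 m[φ0→sun] = [1, 4]
r3 m[φ0→wind] = [12, 16]
r3 m[φ1→wind] = [2, 3]
r3 m[φ1→slip] = [6, 1]
r3 m[φ2→sun] = [4, 9]
r3 m[φ2→fog] = [13, 12]
r3 m[φ3→fog] = [6, 0]
r3 m[φ4→slip] = [7, 2]
r3 m[φ5→sun] = [1, 5]
r3 m[φ6→sun] = [6, 2]
r3 m[sun→φ0] = [11, 13]
r3 m[sun→φ2] = [8, 10]
r3 m[sun→φ5] = [11, 11]
r3 m[sun→φ6] = [6, 14]
r3 m[wind→φ0] = [0, 1]
r3 m[wind→φ1] = [1, 3]
r3 m[slip→φ1] = [7, 2]
r3 m[slip→φ4] = [5, 0]
r3 m[fog→φ2] = [6, 0]
r3 m[fog→φ3] = [5, 4]
r4 m[φ0→sun] = [1, 4]
r4 m[φ0→wind] = [12, 16]
r4 m[φ1→wind] = [2, 3]
r4 m[φ1→slip] = [6, 1]
r4 m[φ2→sun] = [4, 9]
r4 m[φ2→fog] = [13, 12]
r4 m[φ3→fog] = [6, 0]
r4 m[φ4→slip] = [7, 2]
r4 m[φ5→sun] = [1, 5]
r4 m[φ6→sun] = [6, 2]
r4 m[sun→φ0] = [11, 16]
r4 m[sun→φ2] = [8, 11]
r4 m[sun→φ5] = [11, 15]
r4 m[sun→φ6] = [6, 18]
r4 m[wind→φ0] = [2, 3]
r4 m[wind→φ1] = [12, 16]
r4 m[slip→φ1] = [7, 2]
r4 m[slip→φ4] = [6, 1]
r4 m[fog→φ2] = [6, 0]
r4 m[fog→φ3] = [13, 12]
r5 m[φ0→sun] = [3, 6]
r5 m[φ0→wind] = [12, 17]
r5 m[φ1→wind] = [2, 3]
r5 m[φ1→slip] = [17, 12]
r5 m[φ2→sun] = [4, 9]
r5 m[φ2→fog] = [13, 12]
r5 m[φ3→fog] = [6, 0]
r5 m[φ4→slip] = [7, 2]
r5 m[φ5→sun] = [1, 5]
r5 m[φ6→sun] = [6, 2]
r5 m[sun→φ0] = [11, 16]
r5 m[sun→φ2] = [8, 11]
r5 m[sun→φ5] = [11, 15]
r5 m[sun→φ6] = [6, 18]
r5 m[wind→φ0] = [2, 3]
r5 m[wind→φ1] = [12, 16]
r5 m[slip→φ1] = [7, 2]
r5 m[slip→φ4] = [6, 1]
r5 m[fog→φ2] = [6, 0]
r5 m[fog→φ3] = [13, 12]
r6 m[φ0→sun] = [3, 6]
r6 m[φ0→wind] = [12, 17]
r6 m[φ1→wind] = [2, 3]
r6 m[φ1→slip] = [17, 12]
r6 m[φ2→sun] = [4, 9]
r6 m[φ2→fog] = [13, 12]
r6 m[φ3→fog] = [6, 0]
r6 m[φ4→slip] = [7, 2]
r6 m[φ5→sun] = [1, 5]
r6 m[φ6→sun] = [6, 2]
r6 m[sun→φ0] = [11, 16]
r6 m[sun→φ2] = [10, 13]
r6 m[sun→φ5] = [13, 17]
r6 m[sun→φ6] = [8, 20]
r6 m[wind→φ0] = [2, 3]
r6 m[wind→φ1] = [12, 17]
r6 m[slip→φ1] = [7, 2]
r6 m[slip→φ4] = [17, 12]
r6 m[fog→φ2] = [6, 0]
r6 m[fog→φ3] = [13, 12]
r7 m[φ0→sun] = [3, 6]
r7 m[φ0→wind] = [12, 17]
r7 m[φ1→wind] = [2, 3]
r7 m[φ1→slip] = [17, 12]
r7 m[φ2→sun] = [4, 9]
r7 m[φ2→fog] = [15, 14]
r7 m[φ3→fog] = [6, 0]
r7 m[φ4→slip] = [7, 2]
r7 m[φ5→sun] = [1, 5]
r7 m[φ6→sun] = [6, 2]
r7 m[sun→φ0] = [11, 16]
r7 m[sun→φ2] = [10, 13]
r7 m[sun→φ5] = [13, 17]
r7 m[sun→φ6] = [8, 20]
r7 m[wind→φ0] = [2, 3]
r7 m[wind→φ1] = [12, 17]
r7 m[slip→φ1] = [7, 2]
r7 m[slip→φ4] = [17, 12]
r7 m[fog→φ2] = [6, 0]
r7 m[fog→φ3] = [13, 12]
r8 m[φ0→sun] = [3, 6]
r8 m[φ0→wind] = [12, 17]
r8 m[φ1→wind] = [2, 3]
r8 m[φ1→slip] = [17, 12]
r8 m[φ2→sun] = [4, 9]
r8 m[φ2→fog] = [15, 14]
r8 m[φ3→fog] = [6, 0]
r8 m[φ4→slip] = [7, 2]
r8 m[φ5→sun] = [1, 5]
r8 m[φ6→sun] = [6, 2]
r8 m[sun→φ0] = [11, 16]
r8 m[sun→φ2] = [10, 13]
r8 m[sun→φ5] = [13, 17]
r8 m[sun→φ6] = [8, 20]
r8 m[wind→φ0] = [2, 3]
r8 m[wind→φ1] = [12, 17]
r8 m[slip→φ1] = [7, 2]
r8 m[slip→φ4] = [17, 12]
r8 m[fog→φ2] = [6, 0]
r8 m[fog→φ3] = [15, 14]
r9 m[φ0→sun] = [3, 6]
r9 m[φ0→wind] = [12, 17]
r9 m[φ1→wind] = [2, 3]
r9 m[φ1→slip] = [17, 12]
r9 m[φ2→sun] = [4, 9]
r9 m[φ2→fog] = [15, 14]
r9 m[φ3→fog] = [6, 0]
r9 m[φ4→slip] = [7, 2]
r9 m[φ5→sun] = [1, 5]
r9 m[φ6→sun] = [6, 2]
r9 m[sun→φ0] = [11, 16]
r9 m[sun→φ2] = [10, 13]
r9 m[sun→φ5] = [13, 17]
r9 m[sun→φ6] = [8, 20]
r9 m[wind→φ0] = [2, 3]
r9 m[wind→φ1] = [12, 17]
r9 m[slip→φ1] = [7, 2]
r9 m[slip→φ4] = [17, 12]
r9 m[fog→φ2] = [6, 0]
r9 m[fog→φ3] = [15, 14]
fixed point reached at round 9
traceback from sun: (sun=0, wind=0, slip=1, fog=1), score=14

assignment: (sun=0, wind=0, slip=1, fog=1); score = 14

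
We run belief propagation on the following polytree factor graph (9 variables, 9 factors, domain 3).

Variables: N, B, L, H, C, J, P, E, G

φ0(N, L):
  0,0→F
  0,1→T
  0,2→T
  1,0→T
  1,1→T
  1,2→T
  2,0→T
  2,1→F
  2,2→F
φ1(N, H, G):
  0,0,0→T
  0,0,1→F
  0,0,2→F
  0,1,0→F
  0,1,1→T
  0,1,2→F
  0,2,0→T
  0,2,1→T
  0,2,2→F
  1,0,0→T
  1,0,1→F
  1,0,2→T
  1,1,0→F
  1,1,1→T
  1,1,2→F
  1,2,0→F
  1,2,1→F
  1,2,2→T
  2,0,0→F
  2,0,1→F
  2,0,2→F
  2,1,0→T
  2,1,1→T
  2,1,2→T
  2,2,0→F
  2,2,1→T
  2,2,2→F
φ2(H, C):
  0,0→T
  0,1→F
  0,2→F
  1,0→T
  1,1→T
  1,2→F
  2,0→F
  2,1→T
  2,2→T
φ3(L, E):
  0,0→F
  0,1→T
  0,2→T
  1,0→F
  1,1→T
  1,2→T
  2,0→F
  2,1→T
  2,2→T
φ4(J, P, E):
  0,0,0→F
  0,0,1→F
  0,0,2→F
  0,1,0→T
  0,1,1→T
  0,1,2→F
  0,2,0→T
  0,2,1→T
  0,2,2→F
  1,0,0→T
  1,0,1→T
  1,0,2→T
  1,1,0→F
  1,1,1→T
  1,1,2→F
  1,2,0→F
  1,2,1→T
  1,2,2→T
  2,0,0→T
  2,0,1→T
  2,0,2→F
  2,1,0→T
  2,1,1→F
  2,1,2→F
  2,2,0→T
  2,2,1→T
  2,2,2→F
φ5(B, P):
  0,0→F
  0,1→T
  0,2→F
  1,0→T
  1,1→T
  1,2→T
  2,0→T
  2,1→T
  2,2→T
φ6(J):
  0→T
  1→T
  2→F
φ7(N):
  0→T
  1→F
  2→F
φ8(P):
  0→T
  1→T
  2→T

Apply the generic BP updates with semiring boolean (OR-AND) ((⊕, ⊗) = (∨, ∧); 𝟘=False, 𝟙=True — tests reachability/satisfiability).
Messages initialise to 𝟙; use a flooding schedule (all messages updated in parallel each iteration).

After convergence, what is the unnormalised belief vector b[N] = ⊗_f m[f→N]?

init: all messages = 𝟙 over 3 values
r1 m[φ0→N] = [T, T, T]
r1 m[φ0→L] = [T, T, T]
r1 m[φ1→N] = [T, T, T]
r1 m[φ1→H] = [T, T, T]
r1 m[φ1→G] = [T, T, T]
r1 m[φ2→H] = [T, T, T]
r1 m[φ2→C] = [T, T, T]
r1 m[φ3→L] = [T, T, T]
r1 m[φ3→E] = [F, T, T]
r1 m[φ4→J] = [T, T, T]
r1 m[φ4→P] = [T, T, T]
r1 m[φ4→E] = [T, T, T]
r1 m[φ5→B] = [T, T, T]
r1 m[φ5→P] = [T, T, T]
r1 m[φ6→J] = [T, T, F]
r1 m[φ7→N] = [T, F, F]
r1 m[φ8→P] = [T, T, T]
r1 m[N→φ0] = [T, T, T]
r1 m[N→φ1] = [T, T, T]
r1 m[N→φ7] = [T, T, T]
r1 m[B→φ5] = [T, T, T]
r1 m[L→φ0] = [T, T, T]
r1 m[L→φ3] = [T, T, T]
r1 m[H→φ1] = [T, T, T]
r1 m[H→φ2] = [T, T, T]
r1 m[C→φ2] = [T, T, T]
r1 m[J→φ4] = [T, T, T]
r1 m[J→φ6] = [T, T, T]
r1 m[P→φ4] = [T, T, T]
r1 m[P→φ5] = [T, T, T]
r1 m[P→φ8] = [T, T, T]
r1 m[E→φ3] = [T, T, T]
r1 m[E→φ4] = [T, T, T]
r1 m[G→φ1] = [T, T, T]
r2 m[φ0→N] = [T, T, T]
r2 m[φ0→L] = [T, T, T]
r2 m[φ1→N] = [T, T, T]
r2 m[φ1→H] = [T, T, T]
r2 m[φ1→G] = [T, T, T]
r2 m[φ2→H] = [T, T, T]
r2 m[φ2→C] = [T, T, T]
r2 m[φ3→L] = [T, T, T]
r2 m[φ3→E] = [F, T, T]
r2 m[φ4→J] = [T, T, T]
r2 m[φ4→P] = [T, T, T]
r2 m[φ4→E] = [T, T, T]
r2 m[φ5→B] = [T, T, T]
r2 m[φ5→P] = [T, T, T]
r2 m[φ6→J] = [T, T, F]
r2 m[φ7→N] = [T, F, F]
r2 m[φ8→P] = [T, T, T]
r2 m[N→φ0] = [T, F, F]
r2 m[N→φ1] = [T, F, F]
r2 m[N→φ7] = [T, T, T]
r2 m[B→φ5] = [T, T, T]
r2 m[L→φ0] = [T, T, T]
r2 m[L→φ3] = [T, T, T]
r2 m[H→φ1] = [T, T, T]
r2 m[H→φ2] = [T, T, T]
r2 m[C→φ2] = [T, T, T]
r2 m[J→φ4] = [T, T, F]
r2 m[J→φ6] = [T, T, T]
r2 m[P→φ4] = [T, T, T]
r2 m[P→φ5] = [T, T, T]
r2 m[P→φ8] = [T, T, T]
r2 m[E→φ3] = [T, T, T]
r2 m[E→φ4] = [F, T, T]
r2 m[G→φ1] = [T, T, T]
r3 m[φ0→N] = [T, T, T]
r3 m[φ0→L] = [F, T, T]
r3 m[φ1→N] = [T, T, T]
r3 m[φ1→H] = [T, T, T]
r3 m[φ1→G] = [T, T, F]
r3 m[φ2→H] = [T, T, T]
r3 m[φ2→C] = [T, T, T]
r3 m[φ3→L] = [T, T, T]
r3 m[φ3→E] = [F, T, T]
r3 m[φ4→J] = [T, T, T]
r3 m[φ4→P] = [T, T, T]
r3 m[φ4→E] = [T, T, T]
r3 m[φ5→B] = [T, T, T]
r3 m[φ5→P] = [T, T, T]
r3 m[φ6→J] = [T, T, F]
r3 m[φ7→N] = [T, F, F]
r3 m[φ8→P] = [T, T, T]
r3 m[N→φ0] = [T, F, F]
r3 m[N→φ1] = [T, F, F]
r3 m[N→φ7] = [T, T, T]
r3 m[B→φ5] = [T, T, T]
r3 m[L→φ0] = [T, T, T]
r3 m[L→φ3] = [T, T, T]
r3 m[H→φ1] = [T, T, T]
r3 m[H→φ2] = [T, T, T]
r3 m[C→φ2] = [T, T, T]
r3 m[J→φ4] = [T, T, F]
r3 m[J→φ6] = [T, T, T]
r3 m[P→φ4] = [T, T, T]
r3 m[P→φ5] = [T, T, T]
r3 m[P→φ8] = [T, T, T]
r3 m[E→φ3] = [T, T, T]
r3 m[E→φ4] = [F, T, T]
r3 m[G→φ1] = [T, T, T]
r4 m[φ0→N] = [T, T, T]
r4 m[φ0→L] = [F, T, T]
r4 m[φ1→N] = [T, T, T]
r4 m[φ1→H] = [T, T, T]
r4 m[φ1→G] = [T, T, F]
r4 m[φ2→H] = [T, T, T]
r4 m[φ2→C] = [T, T, T]
r4 m[φ3→L] = [T, T, T]
r4 m[φ3→E] = [F, T, T]
r4 m[φ4→J] = [T, T, T]
r4 m[φ4→P] = [T, T, T]
r4 m[φ4→E] = [T, T, T]
r4 m[φ5→B] = [T, T, T]
r4 m[φ5→P] = [T, T, T]
r4 m[φ6→J] = [T, T, F]
r4 m[φ7→N] = [T, F, F]
r4 m[φ8→P] = [T, T, T]
r4 m[N→φ0] = [T, F, F]
r4 m[N→φ1] = [T, F, F]
r4 m[N→φ7] = [T, T, T]
r4 m[B→φ5] = [T, T, T]
r4 m[L→φ0] = [T, T, T]
r4 m[L→φ3] = [F, T, T]
r4 m[H→φ1] = [T, T, T]
r4 m[H→φ2] = [T, T, T]
r4 m[C→φ2] = [T, T, T]
r4 m[J→φ4] = [T, T, F]
r4 m[J→φ6] = [T, T, T]
r4 m[P→φ4] = [T, T, T]
r4 m[P→φ5] = [T, T, T]
r4 m[P→φ8] = [T, T, T]
r4 m[E→φ3] = [T, T, T]
r4 m[E→φ4] = [F, T, T]
r4 m[G→φ1] = [T, T, T]
r5 m[φ0→N] = [T, T, T]
r5 m[φ0→L] = [F, T, T]
r5 m[φ1→N] = [T, T, T]
r5 m[φ1→H] = [T, T, T]
r5 m[φ1→G] = [T, T, F]
r5 m[φ2→H] = [T, T, T]
r5 m[φ2→C] = [T, T, T]
r5 m[φ3→L] = [T, T, T]
r5 m[φ3→E] = [F, T, T]
r5 m[φ4→J] = [T, T, T]
r5 m[φ4→P] = [T, T, T]
r5 m[φ4→E] = [T, T, T]
r5 m[φ5→B] = [T, T, T]
r5 m[φ5→P] = [T, T, T]
r5 m[φ6→J] = [T, T, F]
r5 m[φ7→N] = [T, F, F]
r5 m[φ8→P] = [T, T, T]
r5 m[N→φ0] = [T, F, F]
r5 m[N→φ1] = [T, F, F]
r5 m[N→φ7] = [T, T, T]
r5 m[B→φ5] = [T, T, T]
r5 m[L→φ0] = [T, T, T]
r5 m[L→φ3] = [F, T, T]
r5 m[H→φ1] = [T, T, T]
r5 m[H→φ2] = [T, T, T]
r5 m[C→φ2] = [T, T, T]
r5 m[J→φ4] = [T, T, F]
r5 m[J→φ6] = [T, T, T]
r5 m[P→φ4] = [T, T, T]
r5 m[P→φ5] = [T, T, T]
r5 m[P→φ8] = [T, T, T]
r5 m[E→φ3] = [T, T, T]
r5 m[E→φ4] = [F, T, T]
r5 m[G→φ1] = [T, T, T]
fixed point reached at round 5
b[N] = ⊗ incoming = [T, F, F]

b[N] = [T, F, F]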